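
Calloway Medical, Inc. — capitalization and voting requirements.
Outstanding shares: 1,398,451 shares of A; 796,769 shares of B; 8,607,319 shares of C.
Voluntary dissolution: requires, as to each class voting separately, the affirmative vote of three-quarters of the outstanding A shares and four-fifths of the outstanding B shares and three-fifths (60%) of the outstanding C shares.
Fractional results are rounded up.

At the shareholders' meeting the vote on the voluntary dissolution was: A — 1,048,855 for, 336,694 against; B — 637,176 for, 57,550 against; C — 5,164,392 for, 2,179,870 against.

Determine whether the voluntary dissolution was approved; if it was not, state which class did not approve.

Not approved — the B shares did not give the required vote.

A: 3/4 of 1398451 = 1048838.25, rounded up to 1048839; 1,048,839 required, 1,048,855 in favor — approved.
B: 4/5 of 796769 = 637415.20, rounded up to 637416; 637,416 required, 637,176 in favor — not approved.
C: 3/5 of 8607319 = 5164391.40, rounded up to 5164392; 5,164,392 required, 5,164,392 in favor — approved.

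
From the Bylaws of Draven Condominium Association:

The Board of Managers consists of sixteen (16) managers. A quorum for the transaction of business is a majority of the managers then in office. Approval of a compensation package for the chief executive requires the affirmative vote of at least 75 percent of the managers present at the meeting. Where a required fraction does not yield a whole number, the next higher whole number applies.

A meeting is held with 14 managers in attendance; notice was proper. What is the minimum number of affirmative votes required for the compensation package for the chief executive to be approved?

11

The compensation package for the chief executive requires three-fourths of the managers present (14).
3/4 of 14 = 10.50, rounded up to 11.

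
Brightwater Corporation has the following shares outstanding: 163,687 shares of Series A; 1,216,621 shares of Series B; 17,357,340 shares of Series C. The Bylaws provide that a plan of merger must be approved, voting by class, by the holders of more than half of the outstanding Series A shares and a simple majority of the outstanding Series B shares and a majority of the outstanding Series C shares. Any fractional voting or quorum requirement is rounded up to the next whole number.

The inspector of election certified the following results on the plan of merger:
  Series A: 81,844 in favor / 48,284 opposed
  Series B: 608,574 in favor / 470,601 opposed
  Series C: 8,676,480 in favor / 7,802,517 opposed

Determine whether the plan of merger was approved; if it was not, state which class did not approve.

Not approved — the Series C shares did not give the required vote.

Series A: a majority of 163687 is 81844; 81,844 required, 81,844 in favor — approved.
Series B: a majority of 1216621 is 608311; 608,311 required, 608,574 in favor — approved.
Series C: a majority of 17357340 is 8678671; 8,678,671 required, 8,676,480 in favor — not approved.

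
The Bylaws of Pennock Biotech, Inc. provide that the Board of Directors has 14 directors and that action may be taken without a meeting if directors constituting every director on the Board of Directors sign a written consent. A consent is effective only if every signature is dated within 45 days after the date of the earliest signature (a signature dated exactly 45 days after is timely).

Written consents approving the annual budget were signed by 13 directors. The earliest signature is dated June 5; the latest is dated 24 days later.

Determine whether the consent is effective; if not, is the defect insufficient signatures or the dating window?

Not effective — insufficient signatures.

Signatures required: the unanimous vote of 14 — unanimous means all 14, so 14 needed; 13 signed. Insufficient.
Dating window: the latest signature is 24 days after the earliest; the limit is 45 days. Within the window.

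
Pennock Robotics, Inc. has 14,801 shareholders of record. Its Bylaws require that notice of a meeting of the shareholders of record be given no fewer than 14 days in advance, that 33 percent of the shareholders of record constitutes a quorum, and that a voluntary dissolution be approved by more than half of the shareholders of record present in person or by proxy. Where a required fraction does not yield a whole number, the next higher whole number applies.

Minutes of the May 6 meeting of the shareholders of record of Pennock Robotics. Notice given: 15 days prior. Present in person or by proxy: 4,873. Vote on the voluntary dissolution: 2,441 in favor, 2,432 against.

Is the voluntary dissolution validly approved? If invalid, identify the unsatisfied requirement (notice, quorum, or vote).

Notice: 15 days given; 14 required. Satisfied.
Quorum: 33% of 14,801 = 4,884.33, rounded up to 4,885; 4,873 present. Not satisfied.
Vote: requires a majority of those present (4,873); a majority of 4873 is 2437, so 2,437 needed; 2,441 in favor. Satisfied.

Invalid — quorum requirement not satisfied.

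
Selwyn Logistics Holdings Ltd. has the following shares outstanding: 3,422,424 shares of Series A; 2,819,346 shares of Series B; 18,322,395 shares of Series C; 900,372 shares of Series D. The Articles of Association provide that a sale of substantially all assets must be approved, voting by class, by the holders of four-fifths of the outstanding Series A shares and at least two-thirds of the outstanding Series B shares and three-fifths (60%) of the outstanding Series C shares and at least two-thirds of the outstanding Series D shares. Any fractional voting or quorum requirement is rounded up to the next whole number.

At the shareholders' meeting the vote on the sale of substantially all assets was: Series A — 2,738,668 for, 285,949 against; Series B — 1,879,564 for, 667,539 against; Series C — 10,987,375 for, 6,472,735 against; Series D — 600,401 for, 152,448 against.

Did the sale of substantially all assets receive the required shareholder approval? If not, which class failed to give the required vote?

Series A: 4/5 of 3422424 = 2737939.20, rounded up to 2737940; 2,737,940 required, 2,738,668 in favor — approved.
Series B: 2/3 of 2819346 = 1879564; 1,879,564 required, 1,879,564 in favor — approved.
Series C: 3/5 of 18322395 = 10993437; 10,993,437 required, 10,987,375 in favor — not approved.
Series D: 2/3 of 900372 = 600248; 600,248 required, 600,401 in favor — approved.

Not approved — the Series C shares did not give the required vote.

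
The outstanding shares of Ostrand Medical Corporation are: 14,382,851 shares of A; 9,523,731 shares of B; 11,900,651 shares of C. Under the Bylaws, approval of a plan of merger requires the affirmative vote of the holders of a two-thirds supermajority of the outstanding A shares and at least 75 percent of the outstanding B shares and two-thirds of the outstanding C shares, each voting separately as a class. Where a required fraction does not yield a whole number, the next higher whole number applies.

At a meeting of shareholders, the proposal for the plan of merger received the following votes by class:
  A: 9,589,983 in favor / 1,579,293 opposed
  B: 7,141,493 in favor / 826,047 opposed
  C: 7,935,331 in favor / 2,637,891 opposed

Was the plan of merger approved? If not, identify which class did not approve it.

Not approved — the B shares did not give the required vote.

A: 2/3 of 14382851 = 9588567.33, rounded up to 9588568; 9,588,568 required, 9,589,983 in favor — approved.
B: 3/4 of 9523731 = 7142798.25, rounded up to 7142799; 7,142,799 required, 7,141,493 in favor — not approved.
C: 2/3 of 11900651 = 7933767.33, rounded up to 7933768; 7,933,768 required, 7,935,331 in favor — approved.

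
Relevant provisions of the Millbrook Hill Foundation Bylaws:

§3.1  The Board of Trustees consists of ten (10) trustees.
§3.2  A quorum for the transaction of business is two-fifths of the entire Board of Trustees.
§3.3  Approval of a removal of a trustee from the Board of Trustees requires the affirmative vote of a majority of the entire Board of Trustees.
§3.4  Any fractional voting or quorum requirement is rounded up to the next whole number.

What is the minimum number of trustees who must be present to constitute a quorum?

2/5 of 10 = 4.

4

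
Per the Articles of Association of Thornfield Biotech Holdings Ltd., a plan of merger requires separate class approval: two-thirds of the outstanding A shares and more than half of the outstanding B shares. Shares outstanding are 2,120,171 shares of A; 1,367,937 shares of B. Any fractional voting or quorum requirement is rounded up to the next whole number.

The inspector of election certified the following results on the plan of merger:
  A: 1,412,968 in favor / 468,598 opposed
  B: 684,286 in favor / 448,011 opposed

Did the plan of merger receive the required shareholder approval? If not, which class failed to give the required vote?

Not approved — the A shares did not give the required vote.

A: 2/3 of 2120171 = 1413447.33, rounded up to 1413448; 1,413,448 required, 1,412,968 in favor — not approved.
B: a majority of 1367937 is 683969; 683,969 required, 684,286 in favor — approved.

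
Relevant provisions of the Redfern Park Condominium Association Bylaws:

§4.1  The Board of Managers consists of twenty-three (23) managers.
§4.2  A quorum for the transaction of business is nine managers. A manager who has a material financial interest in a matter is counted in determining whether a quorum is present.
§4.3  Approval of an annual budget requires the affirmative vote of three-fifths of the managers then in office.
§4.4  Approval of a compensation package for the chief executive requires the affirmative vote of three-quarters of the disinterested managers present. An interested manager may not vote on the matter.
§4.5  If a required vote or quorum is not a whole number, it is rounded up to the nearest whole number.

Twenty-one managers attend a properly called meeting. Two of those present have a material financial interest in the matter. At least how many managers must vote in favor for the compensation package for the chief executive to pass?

15

The compensation package for the chief executive requires three-fourths of the disinterested managers present (21 − 2 = 19).
3/4 of 19 = 14.25, rounded up to 15.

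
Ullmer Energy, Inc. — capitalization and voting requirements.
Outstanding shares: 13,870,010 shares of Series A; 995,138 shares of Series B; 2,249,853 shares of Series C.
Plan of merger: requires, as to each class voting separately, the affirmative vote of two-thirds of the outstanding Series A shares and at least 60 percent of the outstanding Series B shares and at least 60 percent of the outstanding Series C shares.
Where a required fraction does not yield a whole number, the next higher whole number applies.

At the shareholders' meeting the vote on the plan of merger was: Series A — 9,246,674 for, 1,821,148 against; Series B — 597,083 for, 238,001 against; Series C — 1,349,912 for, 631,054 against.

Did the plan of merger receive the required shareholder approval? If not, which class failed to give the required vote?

Approved — every class gave the required vote.

Series A: 2/3 of 13870010 = 9246673.33, rounded up to 9246674; 9,246,674 required, 9,246,674 in favor — approved.
Series B: 3/5 of 995138 = 597082.80, rounded up to 597083; 597,083 required, 597,083 in favor — approved.
Series C: 3/5 of 2249853 = 1349911.80, rounded up to 1349912; 1,349,912 required, 1,349,912 in favor — approved.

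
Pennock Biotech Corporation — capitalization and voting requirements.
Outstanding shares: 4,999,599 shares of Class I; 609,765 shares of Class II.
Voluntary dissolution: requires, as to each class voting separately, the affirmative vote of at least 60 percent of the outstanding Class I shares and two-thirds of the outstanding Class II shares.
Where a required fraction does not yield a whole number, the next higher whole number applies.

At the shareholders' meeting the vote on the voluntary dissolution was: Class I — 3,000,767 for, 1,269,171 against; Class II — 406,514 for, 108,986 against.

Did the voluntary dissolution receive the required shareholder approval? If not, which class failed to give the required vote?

Approved — every class gave the required vote.

Class I: 3/5 of 4999599 = 2999759.40, rounded up to 2999760; 2,999,760 required, 3,000,767 in favor — approved.
Class II: 2/3 of 609765 = 406510; 406,510 required, 406,514 in favor — approved.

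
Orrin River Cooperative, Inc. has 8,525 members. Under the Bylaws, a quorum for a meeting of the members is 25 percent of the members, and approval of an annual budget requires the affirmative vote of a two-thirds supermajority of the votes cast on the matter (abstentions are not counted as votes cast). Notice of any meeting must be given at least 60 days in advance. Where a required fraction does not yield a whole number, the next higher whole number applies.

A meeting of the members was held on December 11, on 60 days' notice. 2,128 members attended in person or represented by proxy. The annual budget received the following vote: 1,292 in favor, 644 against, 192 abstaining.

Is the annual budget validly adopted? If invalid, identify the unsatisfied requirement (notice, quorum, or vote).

Invalid — quorum requirement not satisfied.

Notice: 60 days given; 60 required. Satisfied.
Quorum: 25% of 8,525 = 2,131.25, rounded up to 2,132; 2,128 present. Not satisfied.
Vote: requires two-thirds of the votes cast (2,128 − 192 abstaining = 1,936); 2/3 of 1936 = 1290.67, rounded up to 1291, so 1,291 needed; 1,292 in favor. Satisfied.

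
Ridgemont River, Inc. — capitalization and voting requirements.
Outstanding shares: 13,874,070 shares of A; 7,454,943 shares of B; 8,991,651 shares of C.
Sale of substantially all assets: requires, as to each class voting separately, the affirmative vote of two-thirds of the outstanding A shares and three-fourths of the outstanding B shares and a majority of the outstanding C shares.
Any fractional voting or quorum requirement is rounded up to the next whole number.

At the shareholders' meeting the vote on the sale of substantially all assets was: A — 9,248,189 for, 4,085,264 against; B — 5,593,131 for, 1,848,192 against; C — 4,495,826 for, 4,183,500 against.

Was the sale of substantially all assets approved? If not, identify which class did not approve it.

Not approved — the A shares did not give the required vote.

A: 2/3 of 13874070 = 9249380; 9,249,380 required, 9,248,189 in favor — not approved.
B: 3/4 of 7454943 = 5591207.25, rounded up to 5591208; 5,591,208 required, 5,593,131 in favor — approved.
C: a majority of 8991651 is 4495826; 4,495,826 required, 4,495,826 in favor — approved.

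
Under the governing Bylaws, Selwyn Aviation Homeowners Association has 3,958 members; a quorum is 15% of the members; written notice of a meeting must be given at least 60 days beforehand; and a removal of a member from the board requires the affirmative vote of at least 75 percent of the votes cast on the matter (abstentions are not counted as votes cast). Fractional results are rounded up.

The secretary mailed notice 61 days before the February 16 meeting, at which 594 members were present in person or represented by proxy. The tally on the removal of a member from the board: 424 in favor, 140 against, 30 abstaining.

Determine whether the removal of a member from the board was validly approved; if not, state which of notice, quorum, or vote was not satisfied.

Notice: 61 days given; 60 required. Satisfied.
Quorum: 15% of 3,958 = 593.70, rounded up to 594; 594 present. Satisfied.
Vote: requires three-fourths of the votes cast (594 − 30 abstaining = 564); 3/4 of 564 = 423, so 423 needed; 424 in favor. Satisfied.

Valid — all requirements satisfied.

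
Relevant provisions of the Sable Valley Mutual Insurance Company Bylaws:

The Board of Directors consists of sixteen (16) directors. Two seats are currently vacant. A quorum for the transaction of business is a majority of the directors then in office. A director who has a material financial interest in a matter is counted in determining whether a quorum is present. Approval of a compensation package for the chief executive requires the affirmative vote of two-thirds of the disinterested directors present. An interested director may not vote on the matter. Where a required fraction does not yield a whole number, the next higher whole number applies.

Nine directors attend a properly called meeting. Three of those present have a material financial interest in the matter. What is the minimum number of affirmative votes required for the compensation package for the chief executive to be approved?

4

The compensation package for the chief executive requires two-thirds of the disinterested directors present (9 − 3 = 6).
2/3 of 6 = 4.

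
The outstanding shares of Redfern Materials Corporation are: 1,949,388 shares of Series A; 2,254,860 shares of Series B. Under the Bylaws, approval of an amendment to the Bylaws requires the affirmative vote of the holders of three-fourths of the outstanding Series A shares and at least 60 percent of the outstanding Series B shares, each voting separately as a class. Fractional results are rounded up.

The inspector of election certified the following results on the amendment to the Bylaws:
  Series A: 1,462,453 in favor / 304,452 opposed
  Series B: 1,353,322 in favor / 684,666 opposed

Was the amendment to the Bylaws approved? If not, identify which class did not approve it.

Approved — every class gave the required vote.

Series A: 3/4 of 1949388 = 1462041; 1,462,041 required, 1,462,453 in favor — approved.
Series B: 3/5 of 2254860 = 1352916; 1,352,916 required, 1,353,322 in favor — approved.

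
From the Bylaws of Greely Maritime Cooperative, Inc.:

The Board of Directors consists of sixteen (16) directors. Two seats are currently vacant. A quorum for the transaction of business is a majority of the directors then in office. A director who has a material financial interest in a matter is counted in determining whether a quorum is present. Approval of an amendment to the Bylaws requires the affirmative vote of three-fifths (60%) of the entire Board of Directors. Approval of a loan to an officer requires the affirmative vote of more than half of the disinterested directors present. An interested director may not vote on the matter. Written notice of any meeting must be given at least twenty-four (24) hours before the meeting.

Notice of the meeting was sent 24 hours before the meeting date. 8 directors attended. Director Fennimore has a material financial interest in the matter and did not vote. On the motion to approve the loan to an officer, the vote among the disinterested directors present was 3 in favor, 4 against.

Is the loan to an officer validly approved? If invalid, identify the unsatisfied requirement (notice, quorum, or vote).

Invalid — vote requirement not satisfied.

Notice: 24 hours given; 24 required (24 ≥ 24). Satisfied.
Quorum: 8 present (interested directors count toward quorum); quorum is 8. Satisfied.
Vote: the loan to an officer requires a majority of the disinterested directors present (8 − 1 = 7). A majority of 7 is 4, so 4 affirmative votes are needed; 3 voted in favor. Not satisfied.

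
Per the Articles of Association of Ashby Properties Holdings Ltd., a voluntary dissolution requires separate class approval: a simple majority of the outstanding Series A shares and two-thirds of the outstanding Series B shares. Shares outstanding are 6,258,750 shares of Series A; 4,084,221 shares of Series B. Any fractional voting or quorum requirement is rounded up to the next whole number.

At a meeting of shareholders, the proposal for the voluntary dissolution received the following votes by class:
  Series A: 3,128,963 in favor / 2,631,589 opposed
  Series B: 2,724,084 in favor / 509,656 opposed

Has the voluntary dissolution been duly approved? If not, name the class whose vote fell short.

Series A: a majority of 6258750 is 3129376; 3,129,376 required, 3,128,963 in favor — not approved.
Series B: 2/3 of 4084221 = 2722814; 2,722,814 required, 2,724,084 in favor — approved.

Not approved — the Series A shares did not give the required vote.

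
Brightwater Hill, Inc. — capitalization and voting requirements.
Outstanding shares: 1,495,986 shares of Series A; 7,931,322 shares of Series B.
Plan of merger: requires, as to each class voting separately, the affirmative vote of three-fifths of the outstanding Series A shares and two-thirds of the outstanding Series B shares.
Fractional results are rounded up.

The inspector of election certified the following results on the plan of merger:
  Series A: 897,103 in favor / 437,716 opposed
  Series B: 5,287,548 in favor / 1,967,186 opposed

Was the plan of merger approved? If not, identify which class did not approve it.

Series A: 3/5 of 1495986 = 897591.60, rounded up to 897592; 897,592 required, 897,103 in favor — not approved.
Series B: 2/3 of 7931322 = 5287548; 5,287,548 required, 5,287,548 in favor — approved.

Not approved — the Series A shares did not give the required vote.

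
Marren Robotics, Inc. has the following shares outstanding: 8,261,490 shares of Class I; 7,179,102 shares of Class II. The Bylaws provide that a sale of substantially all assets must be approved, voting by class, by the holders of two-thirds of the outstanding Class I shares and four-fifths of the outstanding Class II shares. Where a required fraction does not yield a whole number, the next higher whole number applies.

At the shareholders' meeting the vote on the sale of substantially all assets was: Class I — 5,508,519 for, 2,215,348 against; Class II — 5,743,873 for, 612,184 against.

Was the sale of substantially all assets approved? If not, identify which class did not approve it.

Approved — every class gave the required vote.

Class I: 2/3 of 8261490 = 5507660; 5,507,660 required, 5,508,519 in favor — approved.
Class II: 4/5 of 7179102 = 5743281.60, rounded up to 5743282; 5,743,282 required, 5,743,873 in favor — approved.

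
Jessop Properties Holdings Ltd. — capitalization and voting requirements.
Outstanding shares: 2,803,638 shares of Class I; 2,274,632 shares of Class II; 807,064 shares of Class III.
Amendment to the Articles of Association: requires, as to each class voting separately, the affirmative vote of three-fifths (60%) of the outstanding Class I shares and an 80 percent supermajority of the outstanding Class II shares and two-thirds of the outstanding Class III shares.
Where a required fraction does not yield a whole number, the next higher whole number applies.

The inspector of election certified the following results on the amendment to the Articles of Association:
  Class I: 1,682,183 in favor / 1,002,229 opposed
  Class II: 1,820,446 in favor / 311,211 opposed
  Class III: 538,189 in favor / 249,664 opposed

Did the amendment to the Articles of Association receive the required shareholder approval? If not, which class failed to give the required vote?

Class I: 3/5 of 2803638 = 1682182.80, rounded up to 1682183; 1,682,183 required, 1,682,183 in favor — approved.
Class II: 4/5 of 2274632 = 1819705.60, rounded up to 1819706; 1,819,706 required, 1,820,446 in favor — approved.
Class III: 2/3 of 807064 = 538042.67, rounded up to 538043; 538,043 required, 538,189 in favor — approved.

Approved — every class gave the required vote.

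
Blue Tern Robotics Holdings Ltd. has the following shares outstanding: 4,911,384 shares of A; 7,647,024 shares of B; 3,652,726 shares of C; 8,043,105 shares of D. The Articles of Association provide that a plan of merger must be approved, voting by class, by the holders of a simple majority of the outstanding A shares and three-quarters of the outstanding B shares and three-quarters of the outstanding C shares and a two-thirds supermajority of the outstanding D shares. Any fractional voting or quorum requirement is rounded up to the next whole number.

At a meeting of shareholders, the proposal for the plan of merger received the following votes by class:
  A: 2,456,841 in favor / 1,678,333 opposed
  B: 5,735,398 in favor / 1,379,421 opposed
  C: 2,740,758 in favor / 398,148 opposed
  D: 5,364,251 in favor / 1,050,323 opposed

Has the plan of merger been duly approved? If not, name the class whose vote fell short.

A: a majority of 4911384 is 2455693; 2,455,693 required, 2,456,841 in favor — approved.
B: 3/4 of 7647024 = 5735268; 5,735,268 required, 5,735,398 in favor — approved.
C: 3/4 of 3652726 = 2739544.50, rounded up to 2739545; 2,739,545 required, 2,740,758 in favor — approved.
D: 2/3 of 8043105 = 5362070; 5,362,070 required, 5,364,251 in favor — approved.

Approved — every class gave the required vote.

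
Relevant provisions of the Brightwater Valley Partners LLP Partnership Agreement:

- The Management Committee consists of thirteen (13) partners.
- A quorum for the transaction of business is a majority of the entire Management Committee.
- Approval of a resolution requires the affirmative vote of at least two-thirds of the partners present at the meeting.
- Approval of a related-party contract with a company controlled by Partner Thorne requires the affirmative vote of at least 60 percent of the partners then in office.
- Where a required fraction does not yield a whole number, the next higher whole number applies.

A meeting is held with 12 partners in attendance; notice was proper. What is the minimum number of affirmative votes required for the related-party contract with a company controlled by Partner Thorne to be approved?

The related-party contract with a company controlled by Partner Thorne requires three-fifths of the partners then in office (13).
3/5 of 13 = 7.80, rounded up to 8.

8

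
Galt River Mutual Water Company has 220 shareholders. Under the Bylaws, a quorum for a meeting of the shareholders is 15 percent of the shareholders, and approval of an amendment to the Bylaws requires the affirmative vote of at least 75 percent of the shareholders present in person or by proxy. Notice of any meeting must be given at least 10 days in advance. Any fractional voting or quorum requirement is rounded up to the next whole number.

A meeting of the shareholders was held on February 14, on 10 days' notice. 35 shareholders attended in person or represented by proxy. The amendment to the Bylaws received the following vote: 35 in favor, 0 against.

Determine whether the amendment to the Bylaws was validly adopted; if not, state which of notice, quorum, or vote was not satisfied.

Notice: 10 days given; 10 required. Satisfied.
Quorum: 15% of 220 = 33; 35 present. Satisfied.
Vote: requires three-fourths of those present (35); 3/4 of 35 = 26.25, rounded up to 27, so 27 needed; 35 in favor. Satisfied.

Valid — all requirements satisfied.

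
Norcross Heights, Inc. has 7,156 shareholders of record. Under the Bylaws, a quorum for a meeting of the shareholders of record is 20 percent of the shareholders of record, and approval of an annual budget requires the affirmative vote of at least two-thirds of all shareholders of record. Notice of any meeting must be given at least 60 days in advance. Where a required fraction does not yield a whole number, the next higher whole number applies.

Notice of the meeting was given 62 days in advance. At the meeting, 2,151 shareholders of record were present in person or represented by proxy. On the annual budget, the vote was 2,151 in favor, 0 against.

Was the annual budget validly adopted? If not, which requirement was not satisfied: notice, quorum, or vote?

Invalid — vote requirement not satisfied.

Notice: 62 days given; 60 required. Satisfied.
Quorum: 20% of 7,156 = 1,431.20, rounded up to 1,432; 2,151 present. Satisfied.
Vote: requires two-thirds of all shareholders of record (7,156); 2/3 of 7156 = 4770.67, rounded up to 4771, so 4,771 needed; 2,151 in favor. Not satisfied.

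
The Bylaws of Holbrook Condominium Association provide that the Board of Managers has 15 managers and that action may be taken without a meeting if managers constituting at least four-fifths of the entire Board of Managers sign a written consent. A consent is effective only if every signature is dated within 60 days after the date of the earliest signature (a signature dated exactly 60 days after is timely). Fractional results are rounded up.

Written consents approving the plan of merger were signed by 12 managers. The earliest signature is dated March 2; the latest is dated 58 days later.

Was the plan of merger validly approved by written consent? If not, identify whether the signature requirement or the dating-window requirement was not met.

Effective — both the signature and dating-window requirements are satisfied.

Signatures required: at least four-fifths of 15 — 4/5 of 15 = 12, so 12 needed; 12 signed. Sufficient.
Dating window: the latest signature is 58 days after the earliest; the limit is 60 days. Within the window.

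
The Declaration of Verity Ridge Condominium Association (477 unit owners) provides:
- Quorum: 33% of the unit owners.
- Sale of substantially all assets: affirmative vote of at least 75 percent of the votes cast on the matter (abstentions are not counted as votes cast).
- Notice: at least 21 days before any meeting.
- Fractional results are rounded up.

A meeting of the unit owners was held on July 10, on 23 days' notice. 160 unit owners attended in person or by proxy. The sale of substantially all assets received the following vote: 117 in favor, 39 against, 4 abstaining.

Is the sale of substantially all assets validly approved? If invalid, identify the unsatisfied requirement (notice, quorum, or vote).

Valid — all requirements satisfied.

Notice: 23 days given; 21 required. Satisfied.
Quorum: 33% of 477 = 157.41, rounded up to 158; 160 present. Satisfied.
Vote: requires three-fourths of the votes cast (160 − 4 abstaining = 156); 3/4 of 156 = 117, so 117 needed; 117 in favor. Satisfied.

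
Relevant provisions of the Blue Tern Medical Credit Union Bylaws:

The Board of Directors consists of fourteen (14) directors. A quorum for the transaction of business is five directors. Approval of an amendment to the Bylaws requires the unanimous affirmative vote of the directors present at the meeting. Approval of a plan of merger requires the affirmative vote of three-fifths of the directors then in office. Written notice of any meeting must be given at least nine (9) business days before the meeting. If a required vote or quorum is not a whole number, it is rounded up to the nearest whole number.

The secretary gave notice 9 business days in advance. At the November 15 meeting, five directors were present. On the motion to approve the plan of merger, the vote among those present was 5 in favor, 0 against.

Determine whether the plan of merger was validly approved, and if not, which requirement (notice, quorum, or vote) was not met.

Notice: 9 business days given; 9 required (9 ≥ 9). Satisfied.
Quorum: 5 present; quorum is 5. Satisfied.
Vote: the plan of merger requires three-fifths of the directors then in office (14). 3/5 of 14 = 8.40, rounded up to 9, so 9 affirmative votes are needed; 5 voted in favor. Not satisfied.

Invalid — vote requirement not satisfied.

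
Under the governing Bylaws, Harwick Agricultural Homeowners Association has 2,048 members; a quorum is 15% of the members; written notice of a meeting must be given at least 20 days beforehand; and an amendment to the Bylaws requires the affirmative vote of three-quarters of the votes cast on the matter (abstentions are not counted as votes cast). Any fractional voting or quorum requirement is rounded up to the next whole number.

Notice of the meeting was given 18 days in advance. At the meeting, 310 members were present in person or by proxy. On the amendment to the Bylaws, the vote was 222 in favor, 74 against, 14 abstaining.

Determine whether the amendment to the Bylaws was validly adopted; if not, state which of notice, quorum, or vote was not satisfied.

Invalid — notice requirement not satisfied.

Notice: 18 days given; 20 required. Not satisfied.
Quorum: 15% of 2,048 = 307.20, rounded up to 308; 310 present. Satisfied.
Vote: requires three-fourths of the votes cast (310 − 14 abstaining = 296); 3/4 of 296 = 222, so 222 needed; 222 in favor. Satisfied.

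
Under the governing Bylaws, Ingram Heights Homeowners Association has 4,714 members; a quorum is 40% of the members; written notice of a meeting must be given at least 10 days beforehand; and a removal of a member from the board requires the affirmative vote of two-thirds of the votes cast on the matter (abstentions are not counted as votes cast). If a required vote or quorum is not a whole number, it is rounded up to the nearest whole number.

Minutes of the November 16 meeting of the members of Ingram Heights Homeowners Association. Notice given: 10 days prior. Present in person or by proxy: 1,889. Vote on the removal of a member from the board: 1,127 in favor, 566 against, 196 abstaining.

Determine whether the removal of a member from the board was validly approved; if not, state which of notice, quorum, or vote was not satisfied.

Notice: 10 days given; 10 required. Satisfied.
Quorum: 40% of 4,714 = 1,885.60, rounded up to 1,886; 1,889 present. Satisfied.
Vote: requires two-thirds of the votes cast (1,889 − 196 abstaining = 1,693); 2/3 of 1693 = 1128.67, rounded up to 1129, so 1,129 needed; 1,127 in favor. Not satisfied.

Invalid — vote requirement not satisfied.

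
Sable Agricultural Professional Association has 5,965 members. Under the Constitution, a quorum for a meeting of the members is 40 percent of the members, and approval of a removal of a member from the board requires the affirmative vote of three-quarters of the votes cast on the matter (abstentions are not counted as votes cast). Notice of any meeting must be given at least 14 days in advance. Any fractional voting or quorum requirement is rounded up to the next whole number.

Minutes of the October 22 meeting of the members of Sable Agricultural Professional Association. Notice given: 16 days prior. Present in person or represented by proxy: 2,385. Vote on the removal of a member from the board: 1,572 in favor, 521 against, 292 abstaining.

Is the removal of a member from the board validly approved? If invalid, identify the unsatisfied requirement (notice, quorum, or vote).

Notice: 16 days given; 14 required. Satisfied.
Quorum: 40% of 5,965 = 2,386; 2,385 present. Not satisfied.
Vote: requires three-fourths of the votes cast (2,385 − 292 abstaining = 2,093); 3/4 of 2093 = 1569.75, rounded up to 1570, so 1,570 needed; 1,572 in favor. Satisfied.

Invalid — quorum requirement not satisfied.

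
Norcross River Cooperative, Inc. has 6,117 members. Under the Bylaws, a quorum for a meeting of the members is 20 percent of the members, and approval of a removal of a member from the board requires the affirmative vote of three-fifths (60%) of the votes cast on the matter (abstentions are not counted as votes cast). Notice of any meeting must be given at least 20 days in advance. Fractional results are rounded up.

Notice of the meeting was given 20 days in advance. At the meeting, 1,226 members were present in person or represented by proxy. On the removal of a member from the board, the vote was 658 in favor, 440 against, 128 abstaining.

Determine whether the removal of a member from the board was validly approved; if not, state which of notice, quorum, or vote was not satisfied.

Invalid — vote requirement not satisfied.

Notice: 20 days given; 20 required. Satisfied.
Quorum: 20% of 6,117 = 1,223.40, rounded up to 1,224; 1,226 present. Satisfied.
Vote: requires three-fifths of the votes cast (1,226 − 128 abstaining = 1,098); 3/5 of 1098 = 658.80, rounded up to 659, so 659 needed; 658 in favor. Not satisfied.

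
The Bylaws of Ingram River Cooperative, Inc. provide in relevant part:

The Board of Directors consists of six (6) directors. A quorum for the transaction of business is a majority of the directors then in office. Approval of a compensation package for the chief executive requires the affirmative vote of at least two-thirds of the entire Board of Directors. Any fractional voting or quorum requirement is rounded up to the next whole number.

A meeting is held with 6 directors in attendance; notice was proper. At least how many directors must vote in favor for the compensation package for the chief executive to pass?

4

The compensation package for the chief executive requires two-thirds of the entire Board of Directors (6).
2/3 of 6 = 4.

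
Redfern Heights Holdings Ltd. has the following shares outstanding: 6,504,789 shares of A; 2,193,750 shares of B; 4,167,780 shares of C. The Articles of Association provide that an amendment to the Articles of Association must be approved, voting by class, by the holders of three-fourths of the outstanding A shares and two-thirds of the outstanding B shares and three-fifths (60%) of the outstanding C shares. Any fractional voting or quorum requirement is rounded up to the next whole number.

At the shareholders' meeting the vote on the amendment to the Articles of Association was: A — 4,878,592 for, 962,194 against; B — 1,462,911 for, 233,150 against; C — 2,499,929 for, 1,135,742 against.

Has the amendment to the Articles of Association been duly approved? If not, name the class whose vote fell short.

Not approved — the C shares did not give the required vote.

A: 3/4 of 6504789 = 4878591.75, rounded up to 4878592; 4,878,592 required, 4,878,592 in favor — approved.
B: 2/3 of 2193750 = 1462500; 1,462,500 required, 1,462,911 in favor — approved.
C: 3/5 of 4167780 = 2500668; 2,500,668 required, 2,499,929 in favor — not approved.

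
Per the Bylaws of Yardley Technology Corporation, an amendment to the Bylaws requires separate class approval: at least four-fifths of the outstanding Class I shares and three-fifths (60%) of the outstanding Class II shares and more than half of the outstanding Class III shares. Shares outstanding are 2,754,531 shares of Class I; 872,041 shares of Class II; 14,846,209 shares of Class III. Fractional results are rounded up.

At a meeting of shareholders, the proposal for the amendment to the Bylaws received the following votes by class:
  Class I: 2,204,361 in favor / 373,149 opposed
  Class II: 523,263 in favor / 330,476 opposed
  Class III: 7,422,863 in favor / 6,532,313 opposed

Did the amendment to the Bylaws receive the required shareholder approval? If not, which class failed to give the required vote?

Not approved — the Class III shares did not give the required vote.

Class I: 4/5 of 2754531 = 2203624.80, rounded up to 2203625; 2,203,625 required, 2,204,361 in favor — approved.
Class II: 3/5 of 872041 = 523224.60, rounded up to 523225; 523,225 required, 523,263 in favor — approved.
Class III: a majority of 14846209 is 7423105; 7,423,105 required, 7,422,863 in favor — not approved.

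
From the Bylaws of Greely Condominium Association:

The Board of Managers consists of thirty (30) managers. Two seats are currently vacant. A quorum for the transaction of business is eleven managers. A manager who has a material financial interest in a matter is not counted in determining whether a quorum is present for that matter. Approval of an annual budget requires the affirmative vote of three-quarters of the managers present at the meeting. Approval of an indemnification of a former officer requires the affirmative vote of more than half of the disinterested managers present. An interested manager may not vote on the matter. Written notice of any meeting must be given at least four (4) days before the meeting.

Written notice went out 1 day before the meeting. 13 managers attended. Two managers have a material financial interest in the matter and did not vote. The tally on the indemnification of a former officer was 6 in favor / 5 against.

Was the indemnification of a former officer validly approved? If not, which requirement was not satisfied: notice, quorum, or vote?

Invalid — notice requirement not satisfied.

Notice: 1 day given; 4 required (1 < 4). Not satisfied.
Quorum: 13 present, but the 2 interested managers do not count, leaving 11. Quorum is 11. Satisfied.
Vote: the indemnification of a former officer requires a majority of the disinterested managers present (13 − 2 = 11). A majority of 11 is 6, so 6 affirmative votes are needed; 6 voted in favor. Satisfied.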